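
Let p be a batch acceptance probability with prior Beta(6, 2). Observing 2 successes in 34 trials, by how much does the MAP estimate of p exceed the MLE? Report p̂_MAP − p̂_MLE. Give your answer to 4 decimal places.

MAP − MLE = 0.1162

Posterior is Beta(8, 34); MAP = (8−1)/(42−2) = 7/40 ≈ 0.17500.
MLE ignores the prior: p̂_MLE = k/n = 2/34 ≈ 0.05882.
Difference = 7/40 − 2/34 = 79/680 ≈ 0.1162.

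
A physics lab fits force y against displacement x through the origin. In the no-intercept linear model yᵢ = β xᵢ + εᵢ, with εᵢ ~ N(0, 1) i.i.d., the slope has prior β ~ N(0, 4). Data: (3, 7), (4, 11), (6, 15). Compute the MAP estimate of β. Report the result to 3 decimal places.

log p(β | y) = −Σ(yᵢ − βxᵢ)²/(2·1) − β²/(2·4) + const.
Setting the derivative to zero: Σxᵢ(yᵢ − βxᵢ)/1 − β/4 = 0, so β = Σxᵢyᵢ / (Σxᵢ² + σ²/τ²).
Σxᵢyᵢ = 3·7 + 4·11 + 6·15 = 155; Σxᵢ² = 61; σ²/τ² = 0.25.
β̂_MAP = 155 / (61 + 0.25) = 155/61.25 ≈ 2.531.

β̂_MAP = 2.531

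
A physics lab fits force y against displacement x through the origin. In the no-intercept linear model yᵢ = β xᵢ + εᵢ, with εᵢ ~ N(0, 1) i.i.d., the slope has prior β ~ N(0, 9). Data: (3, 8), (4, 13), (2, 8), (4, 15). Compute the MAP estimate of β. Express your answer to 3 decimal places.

log p(β | y) = −Σ(yᵢ − βxᵢ)²/(2·1) − β²/(2·9) + const.
Setting the derivative to zero: Σxᵢ(yᵢ − βxᵢ)/1 − β/9 = 0, so β = Σxᵢyᵢ / (Σxᵢ² + σ²/τ²).
Σxᵢyᵢ = 3·8 + 4·13 + 2·8 + 4·15 = 152; Σxᵢ² = 45; σ²/τ² = 1/9.
β̂_MAP = 152 / (45 + 1/9) = 152/(406/9) = 684/203 ≈ 3.369.

β̂_MAP = 3.369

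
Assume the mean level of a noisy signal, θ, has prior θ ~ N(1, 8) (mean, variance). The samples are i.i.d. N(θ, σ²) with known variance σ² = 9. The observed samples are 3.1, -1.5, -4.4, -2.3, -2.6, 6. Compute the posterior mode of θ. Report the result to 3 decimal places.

n = 6; x̄ = (3.1 + (-1.5) + (-4.4) + (-2.3) + (-2.6) + 6)/6 = -1.7/6 = -17/60 ≈ -0.2833.
For a Normal prior and Normal likelihood with known variance, the posterior is Normal; its mode equals its mean, the precision-weighted average.
Prior precision 1/σ₀² = 1/8 = 0.125; data precision n/σ² = 6/9 = 2/3.
θ̂ = (0.125·1 + (2/3)·(-17/60)) / (0.125 + 2/3) = (-23/360)/(19/24) = -23/285 ≈ -0.081.

θ̂_MAP = -0.081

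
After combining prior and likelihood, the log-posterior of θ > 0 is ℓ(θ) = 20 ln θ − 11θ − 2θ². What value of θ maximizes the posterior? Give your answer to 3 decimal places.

ℓ'(θ) = 20/θ − 11 − 4θ. Setting this to zero and multiplying by θ: 4θ² + 11θ − 20 = 0.
θ = (−11 + √(11² + 4·4·20)) / (2·4) = (−11 + √441) / 8 = (−11 + 21)/8 = 5/4.
ℓ''(θ) = −20/θ² − 4 < 0, confirming a maximum.

θ̂_MAP = 1.250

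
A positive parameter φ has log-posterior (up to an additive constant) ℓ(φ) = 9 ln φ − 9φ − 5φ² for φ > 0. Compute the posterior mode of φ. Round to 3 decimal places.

ℓ'(φ) = 9/φ − 9 − 10φ. Setting this to zero and multiplying by φ: 10φ² + 9φ − 9 = 0.
φ = (−9 + √(9² + 4·10·9)) / (2·10) = (−9 + √441) / 20 = (−9 + 21)/20 = 3/5.
ℓ''(φ) = −9/φ² − 10 < 0, confirming a maximum.

φ̂_MAP = 0.600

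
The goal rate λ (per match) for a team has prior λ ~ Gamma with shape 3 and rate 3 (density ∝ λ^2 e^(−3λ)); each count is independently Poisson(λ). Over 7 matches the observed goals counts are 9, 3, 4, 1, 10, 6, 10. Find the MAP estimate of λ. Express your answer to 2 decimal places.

Σxᵢ = 9+3+4+1+10+6+10 = 43, with n = 7.
Posterior ∝ λ^2e^(−3λ) · λ^43e^(−7λ) = λ^45e^(−10λ), i.e. Gamma(shape=46, rate=10).
The mode of a Gamma(a, b) with a ≥ 1 (shape–rate) is (a−1)/b = 45/10 ≈ 4.50.

λ̂_MAP = 4.50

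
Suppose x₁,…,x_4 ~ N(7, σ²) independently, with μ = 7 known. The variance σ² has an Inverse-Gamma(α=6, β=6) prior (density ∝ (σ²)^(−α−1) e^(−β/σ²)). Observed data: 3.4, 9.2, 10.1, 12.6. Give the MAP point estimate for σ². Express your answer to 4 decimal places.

σ̂²_MAP = 3.9317

Sum of squared deviations about the known mean: SS = (3.4−7)² + (9.2−7)² + (10.1−7)² + (12.6−7)² = 58.77.
The Normal likelihood contributes (σ²)^(−n/2) exp(−SS/(2σ²)), so the posterior is Inverse-Gamma(α + n/2, β + SS/2) = Inverse-Gamma(8, 35.385).
The mode of Inverse-Gamma(a, b) is b/(a+1) = 35.385/9 ≈ 3.9317.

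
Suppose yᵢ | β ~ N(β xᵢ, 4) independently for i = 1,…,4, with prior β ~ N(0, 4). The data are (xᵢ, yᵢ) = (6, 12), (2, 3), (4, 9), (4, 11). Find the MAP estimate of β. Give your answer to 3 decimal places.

log p(β | y) = −Σ(yᵢ − βxᵢ)²/(2·4) − β²/(2·4) + const.
Setting the derivative to zero: Σxᵢ(yᵢ − βxᵢ)/4 − β/4 = 0, so β = Σxᵢyᵢ / (Σxᵢ² + σ²/τ²).
Σxᵢyᵢ = 6·12 + 2·3 + 4·9 + 4·11 = 158; Σxᵢ² = 72; σ²/τ² = 1.
β̂_MAP = 158 / (72 + 1) = 158/73 ≈ 2.164.

β̂_MAP = 2.164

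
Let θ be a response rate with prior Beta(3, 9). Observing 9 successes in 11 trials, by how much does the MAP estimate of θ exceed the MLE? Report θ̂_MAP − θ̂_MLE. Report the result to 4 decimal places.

Posterior is Beta(12, 11); MAP = (12−1)/(23−2) = 11/21 ≈ 0.52381.
MLE ignores the prior: θ̂_MLE = k/n = 9/11 ≈ 0.81818.
Difference = 11/21 − 9/11 = -68/231 ≈ -0.2944.

MAP − MLE = -0.2944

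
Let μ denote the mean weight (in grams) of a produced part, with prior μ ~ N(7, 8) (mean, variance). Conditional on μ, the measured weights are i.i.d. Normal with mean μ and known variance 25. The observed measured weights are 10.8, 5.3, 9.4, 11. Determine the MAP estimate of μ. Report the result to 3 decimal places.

μ̂_MAP = 8.193

n = 4; x̄ = (10.8 + 5.3 + 9.4 + 11)/4 = 36.5/4 = 9.125.
For a Normal prior and Normal likelihood with known variance, the posterior is Normal; its mode equals its mean, the precision-weighted average.
Prior precision 1/σ₀² = 1/8 = 0.125; data precision n/σ² = 4/25 = 0.16.
μ̂ = (0.125·7 + 0.16·9.125) / (0.125 + 0.16) = 2.335/0.285 = 467/57 ≈ 8.193.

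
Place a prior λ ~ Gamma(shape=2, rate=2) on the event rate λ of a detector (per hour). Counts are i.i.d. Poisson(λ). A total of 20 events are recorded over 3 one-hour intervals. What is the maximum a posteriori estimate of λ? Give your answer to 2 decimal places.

Σxᵢ = 20, n = 3.
Posterior ∝ λe^(−2λ) · λ^20e^(−3λ) = λ^21e^(−5λ), i.e. Gamma(shape=22, rate=5).
The mode of a Gamma(a, b) with a ≥ 1 (shape–rate) is (a−1)/b = 21/5 ≈ 4.20.

λ̂_MAP = 4.20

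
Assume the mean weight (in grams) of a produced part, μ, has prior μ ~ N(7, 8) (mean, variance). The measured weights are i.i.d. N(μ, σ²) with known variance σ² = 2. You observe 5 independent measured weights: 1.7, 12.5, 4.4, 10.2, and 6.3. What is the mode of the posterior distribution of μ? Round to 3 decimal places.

μ̂_MAP = 7.019

n = 5; x̄ = (1.7 + 12.5 + 4.4 + 10.2 + 6.3)/5 = 35.1/5 = 7.02.
For a Normal prior and Normal likelihood with known variance, the posterior is Normal; its mode equals its mean, the precision-weighted average.
Prior precision 1/σ₀² = 1/8 = 0.125; data precision n/σ² = 5/2 = 2.5.
μ̂ = (0.125·7 + 2.5·7.02) / (0.125 + 2.5) = 18.425/2.625 = 737/105 ≈ 7.019.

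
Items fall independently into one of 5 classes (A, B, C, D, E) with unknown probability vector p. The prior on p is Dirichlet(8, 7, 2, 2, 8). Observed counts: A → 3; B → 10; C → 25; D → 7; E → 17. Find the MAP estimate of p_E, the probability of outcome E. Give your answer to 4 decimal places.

MAP estimate of p_E = 0.2857

The posterior is Dirichlet(αᵢ + nᵢ) = Dirichlet(11, 17, 27, 9, 25).
For a Dirichlet(a₁,…,a_K) with all aᵢ > 1, the mode has j-th component (aⱼ − 1)/(Σaᵢ − K).
Here Σaᵢ = 89 and K = 5, so p_E = (25 − 1)/(89 − 5) = 24/84 ≈ 0.2857.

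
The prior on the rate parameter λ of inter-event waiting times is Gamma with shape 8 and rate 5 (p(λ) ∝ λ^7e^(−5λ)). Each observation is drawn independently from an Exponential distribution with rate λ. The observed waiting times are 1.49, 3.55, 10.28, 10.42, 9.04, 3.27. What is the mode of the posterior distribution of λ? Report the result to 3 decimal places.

λ̂_MAP = 0.302

The Exponential(rate=λ) likelihood is ∝ λ^n e^(−λΣtᵢ). Here n = 6 and Σtᵢ = 1.49 + 3.55 + 10.28 + 10.42 + 9.04 + 3.27 = 38.05.
Posterior ∝ λ^7e^(−5λ) · λ^6e^(−38.05λ) = λ^13e^(−43.05λ), i.e. Gamma(14, 43.05).
Mode = (a−1)/b = 13/43.05 ≈ 0.302.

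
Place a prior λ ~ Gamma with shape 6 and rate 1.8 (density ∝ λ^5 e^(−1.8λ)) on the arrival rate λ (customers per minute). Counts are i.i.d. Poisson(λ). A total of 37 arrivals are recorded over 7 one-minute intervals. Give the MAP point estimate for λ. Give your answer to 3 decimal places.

Σxᵢ = 37, n = 7.
Posterior ∝ λ^5e^(−1.8λ) · λ^37e^(−7λ) = λ^42e^(−8.8λ), i.e. Gamma(shape=43, rate=8.8).
The mode of a Gamma(a, b) with a ≥ 1 (shape–rate) is (a−1)/b = 42/8.8 ≈ 4.773.

λ̂_MAP = 4.773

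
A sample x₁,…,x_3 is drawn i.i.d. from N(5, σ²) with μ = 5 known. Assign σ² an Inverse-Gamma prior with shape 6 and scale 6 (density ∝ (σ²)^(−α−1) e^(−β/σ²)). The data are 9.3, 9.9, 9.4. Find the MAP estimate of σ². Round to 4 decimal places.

Sum of squared deviations about the known mean: SS = (9.3−5)² + (9.9−5)² + (9.4−5)² = 61.86.
The Normal likelihood contributes (σ²)^(−n/2) exp(−SS/(2σ²)), so the posterior is Inverse-Gamma(α + n/2, β + SS/2) = Inverse-Gamma(7.5, 36.93).
The mode of Inverse-Gamma(a, b) is b/(a+1) = 36.93/8.5 ≈ 4.3447.

σ̂²_MAP = 4.3447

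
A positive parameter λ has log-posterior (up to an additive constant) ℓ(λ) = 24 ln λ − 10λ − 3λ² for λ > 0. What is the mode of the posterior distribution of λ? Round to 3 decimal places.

λ̂_MAP = 1.333

ℓ'(λ) = 24/λ − 10 − 6λ. Setting this to zero and multiplying by λ: 6λ² + 10λ − 24 = 0.
λ = (−10 + √(10² + 4·6·24)) / (2·6) = (−10 + √676) / 12 = (−10 + 26)/12 = 4/3.
ℓ''(λ) = −24/λ² − 6 < 0, confirming a maximum.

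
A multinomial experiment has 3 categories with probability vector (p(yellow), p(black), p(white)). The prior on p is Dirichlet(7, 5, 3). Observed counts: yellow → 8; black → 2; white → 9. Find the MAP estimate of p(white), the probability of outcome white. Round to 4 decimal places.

The posterior is Dirichlet(αᵢ + nᵢ) = Dirichlet(15, 7, 12).
For a Dirichlet(a₁,…,a_K) with all aᵢ > 1, the mode has j-th component (aⱼ − 1)/(Σaᵢ − K).
Here Σaᵢ = 34 and K = 3, so p(white) = (12 − 1)/(34 − 3) = 11/31 ≈ 0.3548.

MAP estimate of p(white) = 0.3548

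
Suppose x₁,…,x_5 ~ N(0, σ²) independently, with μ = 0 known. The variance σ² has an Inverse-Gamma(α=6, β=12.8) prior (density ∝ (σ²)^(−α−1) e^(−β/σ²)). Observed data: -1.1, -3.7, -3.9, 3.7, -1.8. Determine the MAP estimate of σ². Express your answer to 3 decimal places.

σ̂²_MAP = 3.823

Sum of squared deviations about the known mean: SS = (-1.1−0)² + (-3.7−0)² + (-3.9−0)² + (3.7−0)² + (-1.8−0)² = 47.04.
The Normal likelihood contributes (σ²)^(−n/2) exp(−SS/(2σ²)), so the posterior is Inverse-Gamma(α + n/2, β + SS/2) = Inverse-Gamma(8.5, 36.32).
The mode of Inverse-Gamma(a, b) is b/(a+1) = 36.32/9.5 ≈ 3.823.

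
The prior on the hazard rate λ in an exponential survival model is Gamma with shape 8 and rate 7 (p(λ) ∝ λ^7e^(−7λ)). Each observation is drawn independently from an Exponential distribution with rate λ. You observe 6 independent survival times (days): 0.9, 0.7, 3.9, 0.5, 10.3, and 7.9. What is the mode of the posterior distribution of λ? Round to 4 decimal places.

The Exponential(rate=λ) likelihood is ∝ λ^n e^(−λΣtᵢ). Here n = 6 and Σtᵢ = 0.9 + 0.7 + 3.9 + 0.5 + 10.3 + 7.9 = 24.2.
Posterior ∝ λ^7e^(−7λ) · λ^6e^(−24.2λ) = λ^13e^(−31.2λ), i.e. Gamma(14, 31.2).
Mode = (a−1)/b = 13/31.2 ≈ 0.4167.

λ̂_MAP = 0.4167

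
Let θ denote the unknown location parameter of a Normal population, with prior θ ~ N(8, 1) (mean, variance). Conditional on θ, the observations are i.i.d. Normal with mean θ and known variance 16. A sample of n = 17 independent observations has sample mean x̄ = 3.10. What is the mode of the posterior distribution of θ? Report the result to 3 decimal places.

n = 17, x̄ = 3.10.
For a Normal prior and Normal likelihood with known variance, the posterior is Normal; its mode equals its mean, the precision-weighted average.
Prior precision 1/σ₀² = 1/1 = 1; data precision n/σ² = 17/16 = 1.0625.
θ̂ = (1·8 + 1.0625·3.1) / (1 + 1.0625) = 11.29375/2.0625 = 1807/330 ≈ 5.476.

θ̂_MAP = 5.476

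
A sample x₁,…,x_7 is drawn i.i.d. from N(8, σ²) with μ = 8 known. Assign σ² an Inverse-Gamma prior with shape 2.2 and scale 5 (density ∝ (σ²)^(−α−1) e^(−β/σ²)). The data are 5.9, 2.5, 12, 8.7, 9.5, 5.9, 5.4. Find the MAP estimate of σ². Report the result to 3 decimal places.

σ̂²_MAP = 5.565

Sum of squared deviations about the known mean: SS = (5.9−8)² + (2.5−8)² + (12−8)² + (8.7−8)² + (9.5−8)² + (5.9−8)² + (5.4−8)² = 64.57.
The Normal likelihood contributes (σ²)^(−n/2) exp(−SS/(2σ²)), so the posterior is Inverse-Gamma(α + n/2, β + SS/2) = Inverse-Gamma(5.7, 37.285).
The mode of Inverse-Gamma(a, b) is b/(a+1) = 37.285/6.7 ≈ 5.565.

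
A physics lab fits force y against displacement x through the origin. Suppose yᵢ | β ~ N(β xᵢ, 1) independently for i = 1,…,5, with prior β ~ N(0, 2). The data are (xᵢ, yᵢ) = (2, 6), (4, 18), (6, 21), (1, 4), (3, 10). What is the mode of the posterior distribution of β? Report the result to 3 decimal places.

log p(β | y) = −Σ(yᵢ − βxᵢ)²/(2·1) − β²/(2·2) + const.
Setting the derivative to zero: Σxᵢ(yᵢ − βxᵢ)/1 − β/2 = 0, so β = Σxᵢyᵢ / (Σxᵢ² + σ²/τ²).
Σxᵢyᵢ = 2·6 + 4·18 + 6·21 + 1·4 + 3·10 = 244; Σxᵢ² = 66; σ²/τ² = 0.5.
β̂_MAP = 244 / (66 + 0.5) = 244/66.5 ≈ 3.669.

β̂_MAP = 3.669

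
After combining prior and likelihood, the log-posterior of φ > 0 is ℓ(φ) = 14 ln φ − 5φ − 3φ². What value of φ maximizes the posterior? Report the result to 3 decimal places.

φ̂_MAP = 1.167

ℓ'(φ) = 14/φ − 5 − 6φ. Setting this to zero and multiplying by φ: 6φ² + 5φ − 14 = 0.
φ = (−5 + √(5² + 4·6·14)) / (2·6) = (−5 + √361) / 12 = (−5 + 19)/12 = 7/6.
ℓ''(φ) = −14/φ² − 6 < 0, confirming a maximum.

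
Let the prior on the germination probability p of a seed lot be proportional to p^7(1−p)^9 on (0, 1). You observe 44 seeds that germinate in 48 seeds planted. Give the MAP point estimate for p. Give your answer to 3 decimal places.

The prior density ∝ p^7(1−p)^9 is the kernel of Beta(8, 10).
Data: 44 successes in 48 trials. The binomial likelihood contributes p^44(1−p)^4, so the posterior is Beta(8+44, 10+4) = Beta(52, 14).
For Beta(a, b) with a, b > 1 the mode is (a−1)/(a+b−2) = 51/64 ≈ 0.797.

p̂_MAP = 0.797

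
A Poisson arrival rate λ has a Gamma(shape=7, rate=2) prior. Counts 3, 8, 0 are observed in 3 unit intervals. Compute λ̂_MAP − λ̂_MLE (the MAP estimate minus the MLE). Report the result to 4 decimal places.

Σxᵢ = 11. Posterior is Gamma(18, 5); MAP = (18−1)/5 = 17/5 ≈ 3.40000.
MLE = x̄ = 11/3 ≈ 3.66667.
Difference = 17/5 − 11/3 = -4/15 ≈ -0.2667.

MAP − MLE = -0.2667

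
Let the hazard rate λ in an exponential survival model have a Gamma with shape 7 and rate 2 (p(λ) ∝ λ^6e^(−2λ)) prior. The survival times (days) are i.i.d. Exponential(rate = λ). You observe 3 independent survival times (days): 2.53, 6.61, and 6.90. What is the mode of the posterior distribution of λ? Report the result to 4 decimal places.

λ̂_MAP = 0.4989

The Exponential(rate=λ) likelihood is ∝ λ^n e^(−λΣtᵢ). Here n = 3 and Σtᵢ = 2.53 + 6.61 + 6.90 = 16.04.
Posterior ∝ λ^6e^(−2λ) · λ^3e^(−16.04λ) = λ^9e^(−18.04λ), i.e. Gamma(10, 18.04).
Mode = (a−1)/b = 9/18.04 ≈ 0.4989.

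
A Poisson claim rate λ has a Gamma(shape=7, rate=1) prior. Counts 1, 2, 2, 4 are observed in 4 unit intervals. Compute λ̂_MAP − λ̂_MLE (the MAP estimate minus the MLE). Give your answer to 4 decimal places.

Σxᵢ = 9. Posterior is Gamma(16, 5); MAP = (16−1)/5 = 15/5 ≈ 3.00000.
MLE = x̄ = 9/4 ≈ 2.25000.
Difference = 15/5 − 9/4 = 3/4 ≈ 0.7500.

MAP − MLE = 0.7500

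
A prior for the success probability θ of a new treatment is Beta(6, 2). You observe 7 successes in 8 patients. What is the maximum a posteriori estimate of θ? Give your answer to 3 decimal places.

θ̂_MAP = 0.857

Prior: Beta(6, 2).
Data: 7 successes in 8 trials. The binomial likelihood contributes θ^7(1−θ)^1, so the posterior is Beta(6+7, 2+1) = Beta(13, 3).
For Beta(a, b) with a, b > 1 the mode is (a−1)/(a+b−2) = 12/14 ≈ 0.857.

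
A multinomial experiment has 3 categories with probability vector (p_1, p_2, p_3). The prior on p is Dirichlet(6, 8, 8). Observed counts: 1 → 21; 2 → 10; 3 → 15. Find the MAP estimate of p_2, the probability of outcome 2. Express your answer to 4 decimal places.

MAP estimate: 0.2615

The posterior is Dirichlet(αᵢ + nᵢ) = Dirichlet(27, 18, 23).
For a Dirichlet(a₁,…,a_K) with all aᵢ > 1, the mode has j-th component (aⱼ − 1)/(Σaᵢ − K).
Here Σaᵢ = 68 and K = 3, so p_2 = (18 − 1)/(68 − 3) = 17/65 ≈ 0.2615.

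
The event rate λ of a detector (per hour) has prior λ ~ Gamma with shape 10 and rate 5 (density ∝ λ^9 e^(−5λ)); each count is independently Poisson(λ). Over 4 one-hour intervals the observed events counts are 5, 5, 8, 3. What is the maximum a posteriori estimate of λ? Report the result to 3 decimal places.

λ̂_MAP = 3.333

Σxᵢ = 5+5+8+3 = 21, with n = 4.
Posterior ∝ λ^9e^(−5λ) · λ^21e^(−4λ) = λ^30e^(−9λ), i.e. Gamma(shape=31, rate=9).
The mode of a Gamma(a, b) with a ≥ 1 (shape–rate) is (a−1)/b = 30/9 ≈ 3.333.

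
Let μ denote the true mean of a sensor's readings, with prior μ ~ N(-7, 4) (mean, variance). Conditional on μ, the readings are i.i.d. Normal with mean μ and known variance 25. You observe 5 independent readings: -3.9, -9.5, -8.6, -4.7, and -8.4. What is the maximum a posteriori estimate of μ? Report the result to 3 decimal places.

μ̂_MAP = -7.009

n = 5; x̄ = ((-3.9) + (-9.5) + (-8.6) + (-4.7) + (-8.4))/5 = -35.1/5 = -7.02.
For a Normal prior and Normal likelihood with known variance, the posterior is Normal; its mode equals its mean, the precision-weighted average.
Prior precision 1/σ₀² = 1/4 = 0.25; data precision n/σ² = 5/25 = 0.2.
μ̂ = (0.25·(-7) + 0.2·(-7.02)) / (0.25 + 0.2) = (-3.154)/0.45 = -1577/225 ≈ -7.009.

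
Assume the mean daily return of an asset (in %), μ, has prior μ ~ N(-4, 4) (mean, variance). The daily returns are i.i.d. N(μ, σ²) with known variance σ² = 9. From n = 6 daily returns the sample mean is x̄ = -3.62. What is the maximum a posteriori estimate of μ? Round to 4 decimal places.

n = 6, x̄ = -3.62.
For a Normal prior and Normal likelihood with known variance, the posterior is Normal; its mode equals its mean, the precision-weighted average.
Prior precision 1/σ₀² = 1/4 = 0.25; data precision n/σ² = 6/9 = 2/3.
μ̂ = (0.25·(-4) + (2/3)·(-3.62)) / (0.25 + 2/3) = (-256/75)/(11/12) = -1024/275 ≈ -3.7236.

μ̂_MAP = -3.7236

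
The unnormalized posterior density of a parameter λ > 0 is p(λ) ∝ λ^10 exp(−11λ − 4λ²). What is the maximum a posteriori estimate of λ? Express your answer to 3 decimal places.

ℓ'(λ) = 10/λ − 11 − 8λ. Setting this to zero and multiplying by λ: 8λ² + 11λ − 10 = 0.
λ = (−11 + √(11² + 4·8·10)) / (2·8) = (−11 + √441) / 16 = (−11 + 21)/16 = 5/8.
ℓ''(λ) = −10/λ² − 8 < 0, confirming a maximum.

λ̂_MAP = 0.625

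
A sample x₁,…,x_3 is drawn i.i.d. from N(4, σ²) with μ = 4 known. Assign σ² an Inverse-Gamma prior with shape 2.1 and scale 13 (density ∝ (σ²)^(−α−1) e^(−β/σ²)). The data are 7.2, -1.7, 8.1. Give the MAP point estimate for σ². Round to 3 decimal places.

σ̂²_MAP = 9.298

Sum of squared deviations about the known mean: SS = (7.2−4)² + (-1.7−4)² + (8.1−4)² = 59.54.
The Normal likelihood contributes (σ²)^(−n/2) exp(−SS/(2σ²)), so the posterior is Inverse-Gamma(α + n/2, β + SS/2) = Inverse-Gamma(3.6, 42.77).
The mode of Inverse-Gamma(a, b) is b/(a+1) = 42.77/4.6 ≈ 9.298.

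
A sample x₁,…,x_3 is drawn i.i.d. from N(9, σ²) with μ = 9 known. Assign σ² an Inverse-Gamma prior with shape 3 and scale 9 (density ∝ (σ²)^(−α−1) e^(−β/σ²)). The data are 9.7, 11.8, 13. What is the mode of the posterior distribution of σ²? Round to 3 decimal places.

Sum of squared deviations about the known mean: SS = (9.7−9)² + (11.8−9)² + (13−9)² = 24.33.
The Normal likelihood contributes (σ²)^(−n/2) exp(−SS/(2σ²)), so the posterior is Inverse-Gamma(α + n/2, β + SS/2) = Inverse-Gamma(4.5, 21.165).
The mode of Inverse-Gamma(a, b) is b/(a+1) = 21.165/5.5 ≈ 3.848.

σ̂²_MAP = 3.848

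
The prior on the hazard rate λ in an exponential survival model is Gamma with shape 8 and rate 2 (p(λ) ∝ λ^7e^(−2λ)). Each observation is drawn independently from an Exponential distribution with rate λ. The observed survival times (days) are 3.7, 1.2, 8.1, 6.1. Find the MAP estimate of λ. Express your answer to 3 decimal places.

The Exponential(rate=λ) likelihood is ∝ λ^n e^(−λΣtᵢ). Here n = 4 and Σtᵢ = 3.7 + 1.2 + 8.1 + 6.1 = 19.1.
Posterior ∝ λ^7e^(−2λ) · λ^4e^(−19.1λ) = λ^11e^(−21.1λ), i.e. Gamma(12, 21.1).
Mode = (a−1)/b = 11/21.1 ≈ 0.521.

λ̂_MAP = 0.521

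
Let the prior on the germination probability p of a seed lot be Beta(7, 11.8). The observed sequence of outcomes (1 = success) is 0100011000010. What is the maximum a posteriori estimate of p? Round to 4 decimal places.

p̂_MAP = 0.3356

Prior: Beta(7, 11.8).
Data: 4 successes in 13 trials (from the sequence). The binomial likelihood contributes p^4(1−p)^9, so the posterior is Beta(7+4, 11.8+9) = Beta(11, 20.8).
For Beta(a, b) with a, b > 1 the mode is (a−1)/(a+b−2) = 10/29.8 ≈ 0.3356.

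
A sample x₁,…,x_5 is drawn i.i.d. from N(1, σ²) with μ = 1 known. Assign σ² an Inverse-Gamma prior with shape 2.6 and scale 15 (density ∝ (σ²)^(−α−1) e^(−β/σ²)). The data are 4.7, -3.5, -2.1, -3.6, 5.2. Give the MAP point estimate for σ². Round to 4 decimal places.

Sum of squared deviations about the known mean: SS = (4.7−1)² + (-3.5−1)² + (-2.1−1)² + (-3.6−1)² + (5.2−1)² = 82.35.
The Normal likelihood contributes (σ²)^(−n/2) exp(−SS/(2σ²)), so the posterior is Inverse-Gamma(α + n/2, β + SS/2) = Inverse-Gamma(5.1, 56.175).
The mode of Inverse-Gamma(a, b) is b/(a+1) = 56.175/6.1 ≈ 9.2090.

σ̂²_MAP = 9.2090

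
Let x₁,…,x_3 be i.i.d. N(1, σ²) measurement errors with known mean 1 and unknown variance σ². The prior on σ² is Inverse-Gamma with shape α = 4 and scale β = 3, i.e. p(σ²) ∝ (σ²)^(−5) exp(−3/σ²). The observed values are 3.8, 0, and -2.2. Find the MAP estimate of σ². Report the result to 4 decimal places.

Sum of squared deviations about the known mean: SS = (3.8−1)² + (0−1)² + (-2.2−1)² = 19.08.
The Normal likelihood contributes (σ²)^(−n/2) exp(−SS/(2σ²)), so the posterior is Inverse-Gamma(α + n/2, β + SS/2) = Inverse-Gamma(5.5, 12.54).
The mode of Inverse-Gamma(a, b) is b/(a+1) = 12.54/6.5 ≈ 1.9292.

σ̂²_MAP = 1.9292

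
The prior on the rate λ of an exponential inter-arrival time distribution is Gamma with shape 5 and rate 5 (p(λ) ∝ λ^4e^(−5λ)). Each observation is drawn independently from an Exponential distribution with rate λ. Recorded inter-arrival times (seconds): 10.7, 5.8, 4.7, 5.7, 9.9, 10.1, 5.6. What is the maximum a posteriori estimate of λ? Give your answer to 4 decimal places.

λ̂_MAP = 0.1913

The Exponential(rate=λ) likelihood is ∝ λ^n e^(−λΣtᵢ). Here n = 7 and Σtᵢ = 10.7 + 5.8 + 4.7 + 5.7 + 9.9 + 10.1 + 5.6 = 52.5.
Posterior ∝ λ^4e^(−5λ) · λ^7e^(−52.5λ) = λ^11e^(−57.5λ), i.e. Gamma(12, 57.5).
Mode = (a−1)/b = 11/57.5 ≈ 0.1913.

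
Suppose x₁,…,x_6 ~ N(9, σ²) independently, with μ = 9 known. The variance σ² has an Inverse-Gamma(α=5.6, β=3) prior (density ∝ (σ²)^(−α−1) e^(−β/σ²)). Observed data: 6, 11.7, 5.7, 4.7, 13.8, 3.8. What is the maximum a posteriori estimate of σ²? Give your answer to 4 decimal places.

σ̂²_MAP = 5.2995

Sum of squared deviations about the known mean: SS = (6−9)² + (11.7−9)² + (5.7−9)² + (4.7−9)² + (13.8−9)² + (3.8−9)² = 95.75.
The Normal likelihood contributes (σ²)^(−n/2) exp(−SS/(2σ²)), so the posterior is Inverse-Gamma(α + n/2, β + SS/2) = Inverse-Gamma(8.6, 50.875).
The mode of Inverse-Gamma(a, b) is b/(a+1) = 50.875/9.6 ≈ 5.2995.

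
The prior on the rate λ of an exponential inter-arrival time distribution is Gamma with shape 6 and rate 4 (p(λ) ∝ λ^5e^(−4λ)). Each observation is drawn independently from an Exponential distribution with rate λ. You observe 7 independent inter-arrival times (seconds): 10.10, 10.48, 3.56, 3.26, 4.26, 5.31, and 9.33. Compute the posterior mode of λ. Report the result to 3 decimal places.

λ̂_MAP = 0.239

The Exponential(rate=λ) likelihood is ∝ λ^n e^(−λΣtᵢ). Here n = 7 and Σtᵢ = 10.10 + 10.48 + 3.56 + 3.26 + 4.26 + 5.31 + 9.33 = 46.30.
Posterior ∝ λ^5e^(−4λ) · λ^7e^(−46.30λ) = λ^12e^(−50.30λ), i.e. Gamma(13, 50.30).
Mode = (a−1)/b = 12/50.30 ≈ 0.239.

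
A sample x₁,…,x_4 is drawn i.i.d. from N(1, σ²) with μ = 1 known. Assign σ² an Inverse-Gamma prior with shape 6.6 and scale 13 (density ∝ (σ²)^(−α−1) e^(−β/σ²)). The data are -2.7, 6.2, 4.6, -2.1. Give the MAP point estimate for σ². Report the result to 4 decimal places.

Sum of squared deviations about the known mean: SS = (-2.7−1)² + (6.2−1)² + (4.6−1)² + (-2.1−1)² = 63.3.
The Normal likelihood contributes (σ²)^(−n/2) exp(−SS/(2σ²)), so the posterior is Inverse-Gamma(α + n/2, β + SS/2) = Inverse-Gamma(8.6, 44.65).
The mode of Inverse-Gamma(a, b) is b/(a+1) = 44.65/9.6 ≈ 4.6510.

σ̂²_MAP = 4.6510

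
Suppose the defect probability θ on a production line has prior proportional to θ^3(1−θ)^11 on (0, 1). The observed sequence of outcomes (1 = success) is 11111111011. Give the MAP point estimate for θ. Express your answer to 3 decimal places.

θ̂_MAP = 0.520

The prior density ∝ θ^3(1−θ)^11 is the kernel of Beta(4, 12).
Data: 10 successes in 11 trials (from the sequence). The binomial likelihood contributes θ^10(1−θ)^1, so the posterior is Beta(4+10, 12+1) = Beta(14, 13).
For Beta(a, b) with a, b > 1 the mode is (a−1)/(a+b−2) = 13/25 ≈ 0.520.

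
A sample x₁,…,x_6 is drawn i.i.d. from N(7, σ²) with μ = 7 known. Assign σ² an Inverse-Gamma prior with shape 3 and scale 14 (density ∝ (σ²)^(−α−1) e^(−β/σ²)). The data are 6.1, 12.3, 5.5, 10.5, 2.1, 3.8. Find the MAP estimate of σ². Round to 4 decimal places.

σ̂²_MAP = 7.5464

Sum of squared deviations about the known mean: SS = (6.1−7)² + (12.3−7)² + (5.5−7)² + (10.5−7)² + (2.1−7)² + (3.8−7)² = 77.65.
The Normal likelihood contributes (σ²)^(−n/2) exp(−SS/(2σ²)), so the posterior is Inverse-Gamma(α + n/2, β + SS/2) = Inverse-Gamma(6, 52.825).
The mode of Inverse-Gamma(a, b) is b/(a+1) = 52.825/7 ≈ 7.5464.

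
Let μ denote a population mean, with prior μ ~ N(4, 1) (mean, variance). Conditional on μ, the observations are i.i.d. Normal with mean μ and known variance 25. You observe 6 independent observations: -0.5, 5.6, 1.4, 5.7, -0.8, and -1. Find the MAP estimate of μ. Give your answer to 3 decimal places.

n = 6; x̄ = ((-0.5) + 5.6 + 1.4 + 5.7 + (-0.8) + (-1))/6 = 10.4/6 = 26/15 ≈ 1.7333.
For a Normal prior and Normal likelihood with known variance, the posterior is Normal; its mode equals its mean, the precision-weighted average.
Prior precision 1/σ₀² = 1/1 = 1; data precision n/σ² = 6/25 = 0.24.
μ̂ = (1·4 + 0.24·(26/15)) / (1 + 0.24) = 4.416/1.24 = 552/155 ≈ 3.561.

μ̂_MAP = 3.561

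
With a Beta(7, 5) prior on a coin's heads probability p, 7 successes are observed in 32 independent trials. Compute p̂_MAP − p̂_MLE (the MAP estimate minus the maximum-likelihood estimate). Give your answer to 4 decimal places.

MAP − MLE = 0.0908

Posterior is Beta(14, 30); MAP = (14−1)/(44−2) = 13/42 ≈ 0.30952.
MLE ignores the prior: p̂_MLE = k/n = 7/32 ≈ 0.21875.
Difference = 13/42 − 7/32 = 61/672 ≈ 0.0908.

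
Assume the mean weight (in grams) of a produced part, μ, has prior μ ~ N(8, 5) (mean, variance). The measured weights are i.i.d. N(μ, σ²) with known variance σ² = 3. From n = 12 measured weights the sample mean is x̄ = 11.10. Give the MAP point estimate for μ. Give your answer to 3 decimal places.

μ̂_MAP = 10.952

n = 12, x̄ = 11.10.
For a Normal prior and Normal likelihood with known variance, the posterior is Normal; its mode equals its mean, the precision-weighted average.
Prior precision 1/σ₀² = 1/5 = 0.2; data precision n/σ² = 12/3 = 4.
μ̂ = (0.2·8 + 4·11.1) / (0.2 + 4) = 46/4.2 = 230/21 ≈ 10.952.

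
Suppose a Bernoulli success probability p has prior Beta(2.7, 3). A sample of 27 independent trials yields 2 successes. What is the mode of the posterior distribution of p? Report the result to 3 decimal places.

p̂_MAP = 0.121

Prior: Beta(2.7, 3).
Data: 2 successes in 27 trials. The binomial likelihood contributes p^2(1−p)^25, so the posterior is Beta(2.7+2, 3+25) = Beta(4.7, 28).
For Beta(a, b) with a, b > 1 the mode is (a−1)/(a+b−2) = 3.7/30.7 ≈ 0.121.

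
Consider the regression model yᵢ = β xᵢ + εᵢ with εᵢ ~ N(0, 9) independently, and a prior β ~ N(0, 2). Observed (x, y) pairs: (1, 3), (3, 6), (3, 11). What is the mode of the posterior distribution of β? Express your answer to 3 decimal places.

log p(β | y) = −Σ(yᵢ − βxᵢ)²/(2·9) − β²/(2·2) + const.
Setting the derivative to zero: Σxᵢ(yᵢ − βxᵢ)/9 − β/2 = 0, so β = Σxᵢyᵢ / (Σxᵢ² + σ²/τ²).
Σxᵢyᵢ = 1·3 + 3·6 + 3·11 = 54; Σxᵢ² = 19; σ²/τ² = 4.5.
β̂_MAP = 54 / (19 + 4.5) = 54/23.5 ≈ 2.298.

β̂_MAP = 2.298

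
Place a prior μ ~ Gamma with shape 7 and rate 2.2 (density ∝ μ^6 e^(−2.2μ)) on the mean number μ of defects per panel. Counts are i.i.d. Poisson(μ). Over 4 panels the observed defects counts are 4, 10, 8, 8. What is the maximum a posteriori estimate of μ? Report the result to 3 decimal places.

μ̂_MAP = 5.806

Σxᵢ = 4+10+8+8 = 30, with n = 4.
Posterior ∝ μ^6e^(−2.2μ) · μ^30e^(−4μ) = μ^36e^(−6.2μ), i.e. Gamma(shape=37, rate=6.2).
The mode of a Gamma(a, b) with a ≥ 1 (shape–rate) is (a−1)/b = 36/6.2 ≈ 5.806.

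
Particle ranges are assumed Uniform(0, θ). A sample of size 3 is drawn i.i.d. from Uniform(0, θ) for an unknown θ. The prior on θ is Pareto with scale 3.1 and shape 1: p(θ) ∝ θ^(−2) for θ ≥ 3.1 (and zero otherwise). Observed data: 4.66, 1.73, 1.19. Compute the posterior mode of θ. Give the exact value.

θ̂_MAP = 4.66

The Uniform(0, θ) likelihood is θ^(−n) for θ ≥ max(xᵢ), zero otherwise. Here max(xᵢ) = 4.66.
Posterior ∝ θ^(−2) · θ^(−3) = θ^(−5) on θ ≥ max(3.1, 4.66) = 4.66.
This density is strictly decreasing in θ, so the posterior mode lies at the lower boundary of the support.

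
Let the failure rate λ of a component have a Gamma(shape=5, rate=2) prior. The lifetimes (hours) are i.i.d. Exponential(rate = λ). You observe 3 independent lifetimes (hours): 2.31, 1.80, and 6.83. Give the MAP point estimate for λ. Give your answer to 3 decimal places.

λ̂_MAP = 0.541

The Exponential(rate=λ) likelihood is ∝ λ^n e^(−λΣtᵢ). Here n = 3 and Σtᵢ = 2.31 + 1.80 + 6.83 = 10.94.
Posterior ∝ λ^4e^(−2λ) · λ^3e^(−10.94λ) = λ^7e^(−12.94λ), i.e. Gamma(8, 12.94).
Mode = (a−1)/b = 7/12.94 ≈ 0.541.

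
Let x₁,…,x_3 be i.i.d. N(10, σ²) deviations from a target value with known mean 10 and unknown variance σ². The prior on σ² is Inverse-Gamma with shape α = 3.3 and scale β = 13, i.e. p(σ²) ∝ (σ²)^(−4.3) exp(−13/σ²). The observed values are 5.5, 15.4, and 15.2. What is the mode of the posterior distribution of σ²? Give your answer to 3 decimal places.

σ̂²_MAP = 8.832

Sum of squared deviations about the known mean: SS = (5.5−10)² + (15.4−10)² + (15.2−10)² = 76.45.
The Normal likelihood contributes (σ²)^(−n/2) exp(−SS/(2σ²)), so the posterior is Inverse-Gamma(α + n/2, β + SS/2) = Inverse-Gamma(4.8, 51.225).
The mode of Inverse-Gamma(a, b) is b/(a+1) = 51.225/5.8 ≈ 8.832.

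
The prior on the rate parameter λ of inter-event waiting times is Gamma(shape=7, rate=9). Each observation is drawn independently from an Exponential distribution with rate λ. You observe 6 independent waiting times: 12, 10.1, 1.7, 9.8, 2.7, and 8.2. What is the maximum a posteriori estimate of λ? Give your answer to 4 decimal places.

The Exponential(rate=λ) likelihood is ∝ λ^n e^(−λΣtᵢ). Here n = 6 and Σtᵢ = 12 + 10.1 + 1.7 + 9.8 + 2.7 + 8.2 = 44.5.
Posterior ∝ λ^6e^(−9λ) · λ^6e^(−44.5λ) = λ^12e^(−53.5λ), i.e. Gamma(13, 53.5).
Mode = (a−1)/b = 12/53.5 ≈ 0.2243.

λ̂_MAP = 0.2243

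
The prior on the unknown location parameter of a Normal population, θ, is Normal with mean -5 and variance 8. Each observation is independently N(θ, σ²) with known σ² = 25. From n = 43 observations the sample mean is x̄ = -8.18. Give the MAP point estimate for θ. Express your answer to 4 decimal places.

n = 43, x̄ = -8.18.
For a Normal prior and Normal likelihood with known variance, the posterior is Normal; its mode equals its mean, the precision-weighted average.
Prior precision 1/σ₀² = 1/8 = 0.125; data precision n/σ² = 43/25 = 1.72.
θ̂ = (0.125·(-5) + 1.72·(-8.18)) / (0.125 + 1.72) = (-14.6946)/1.845 = -24491/3075 ≈ -7.9646.

θ̂_MAP = -7.9646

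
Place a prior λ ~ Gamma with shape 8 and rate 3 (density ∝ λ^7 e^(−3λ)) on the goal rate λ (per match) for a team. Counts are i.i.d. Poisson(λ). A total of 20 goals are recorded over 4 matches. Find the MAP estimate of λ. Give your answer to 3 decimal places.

λ̂_MAP = 3.857

Σxᵢ = 20, n = 4.
Posterior ∝ λ^7e^(−3λ) · λ^20e^(−4λ) = λ^27e^(−7λ), i.e. Gamma(shape=28, rate=7).
The mode of a Gamma(a, b) with a ≥ 1 (shape–rate) is (a−1)/b = 27/7 ≈ 3.857.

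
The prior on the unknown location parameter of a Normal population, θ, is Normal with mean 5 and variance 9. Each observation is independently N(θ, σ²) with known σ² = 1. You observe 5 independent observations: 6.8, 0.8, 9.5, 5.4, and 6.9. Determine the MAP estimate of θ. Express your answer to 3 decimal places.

θ̂_MAP = 5.861

n = 5; x̄ = (6.8 + 0.8 + 9.5 + 5.4 + 6.9)/5 = 29.4/5 = 5.88.
For a Normal prior and Normal likelihood with known variance, the posterior is Normal; its mode equals its mean, the precision-weighted average.
Prior precision 1/σ₀² = 1/9; data precision n/σ² = 5/1 = 5.
θ̂ = ((1/9)·5 + 5·5.88) / (1/9 + 5) = (1348/45)/(46/9) = 674/115 ≈ 5.861.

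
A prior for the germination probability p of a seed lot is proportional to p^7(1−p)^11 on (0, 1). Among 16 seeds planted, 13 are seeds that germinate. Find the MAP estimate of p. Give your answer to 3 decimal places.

The prior density ∝ p^7(1−p)^11 is the kernel of Beta(8, 12).
Data: 13 successes in 16 trials. The binomial likelihood contributes p^13(1−p)^3, so the posterior is Beta(8+13, 12+3) = Beta(21, 15).
For Beta(a, b) with a, b > 1 the mode is (a−1)/(a+b−2) = 20/34 ≈ 0.588.

p̂_MAP = 0.588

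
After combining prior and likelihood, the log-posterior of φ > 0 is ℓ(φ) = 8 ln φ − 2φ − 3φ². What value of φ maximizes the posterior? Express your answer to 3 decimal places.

φ̂_MAP = 1.000

ℓ'(φ) = 8/φ − 2 − 6φ. Setting this to zero and multiplying by φ: 6φ² + 2φ − 8 = 0.
φ = (−2 + √(2² + 4·6·8)) / (2·6) = (−2 + √196) / 12 = (−2 + 14)/12 = 1.
ℓ''(φ) = −8/φ² − 6 < 0, confirming a maximum.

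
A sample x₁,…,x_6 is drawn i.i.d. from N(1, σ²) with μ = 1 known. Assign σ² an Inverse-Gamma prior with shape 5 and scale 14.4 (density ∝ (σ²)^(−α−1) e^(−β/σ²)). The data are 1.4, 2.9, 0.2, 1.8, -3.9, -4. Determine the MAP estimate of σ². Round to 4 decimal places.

σ̂²_MAP = 4.6033

Sum of squared deviations about the known mean: SS = (1.4−1)² + (2.9−1)² + (0.2−1)² + (1.8−1)² + (-3.9−1)² + (-4−1)² = 54.06.
The Normal likelihood contributes (σ²)^(−n/2) exp(−SS/(2σ²)), so the posterior is Inverse-Gamma(α + n/2, β + SS/2) = Inverse-Gamma(8, 41.43).
The mode of Inverse-Gamma(a, b) is b/(a+1) = 41.43/9 ≈ 4.6033.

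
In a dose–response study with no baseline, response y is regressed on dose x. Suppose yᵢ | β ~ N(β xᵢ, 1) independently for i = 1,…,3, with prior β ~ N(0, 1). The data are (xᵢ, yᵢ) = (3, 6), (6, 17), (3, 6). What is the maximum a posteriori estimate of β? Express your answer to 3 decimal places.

log p(β | y) = −Σ(yᵢ − βxᵢ)²/(2·1) − β²/(2·1) + const.
Setting the derivative to zero: Σxᵢ(yᵢ − βxᵢ)/1 − β/1 = 0, so β = Σxᵢyᵢ / (Σxᵢ² + σ²/τ²).
Σxᵢyᵢ = 3·6 + 6·17 + 3·6 = 138; Σxᵢ² = 54; σ²/τ² = 1.
β̂_MAP = 138 / (54 + 1) = 138/55 ≈ 2.509.

β̂_MAP = 2.509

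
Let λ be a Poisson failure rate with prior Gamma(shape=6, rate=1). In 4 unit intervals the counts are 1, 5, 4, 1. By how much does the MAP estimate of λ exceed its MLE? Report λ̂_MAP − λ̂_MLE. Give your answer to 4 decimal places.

MAP − MLE = 0.4500

Σxᵢ = 11. Posterior is Gamma(17, 5); MAP = (17−1)/5 = 16/5 ≈ 3.20000.
MLE = x̄ = 11/4 ≈ 2.75000.
Difference = 16/5 − 11/4 = 9/20 ≈ 0.4500.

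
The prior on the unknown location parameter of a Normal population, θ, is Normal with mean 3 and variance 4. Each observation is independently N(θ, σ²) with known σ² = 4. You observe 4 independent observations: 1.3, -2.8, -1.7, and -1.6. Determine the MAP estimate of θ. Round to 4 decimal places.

n = 4; x̄ = (1.3 + (-2.8) + (-1.7) + (-1.6))/4 = -4.8/4 = -1.2.
For a Normal prior and Normal likelihood with known variance, the posterior is Normal; its mode equals its mean, the precision-weighted average.
Prior precision 1/σ₀² = 1/4 = 0.25; data precision n/σ² = 4/4 = 1.
θ̂ = (0.25·3 + 1·(-1.2)) / (0.25 + 1) = (-0.45)/1.25 = -0.3600.

θ̂_MAP = -0.3600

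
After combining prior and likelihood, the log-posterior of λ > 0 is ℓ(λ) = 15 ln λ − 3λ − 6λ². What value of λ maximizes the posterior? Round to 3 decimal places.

λ̂_MAP = 1.000

ℓ'(λ) = 15/λ − 3 − 12λ. Setting this to zero and multiplying by λ: 12λ² + 3λ − 15 = 0.
λ = (−3 + √(3² + 4·12·15)) / (2·12) = (−3 + √729) / 24 = (−3 + 27)/24 = 1.
ℓ''(λ) = −15/λ² − 12 < 0, confirming a maximum.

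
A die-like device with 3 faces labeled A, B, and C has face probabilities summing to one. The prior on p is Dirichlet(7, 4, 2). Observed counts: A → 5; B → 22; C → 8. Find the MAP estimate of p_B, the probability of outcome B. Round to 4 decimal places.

The posterior is Dirichlet(αᵢ + nᵢ) = Dirichlet(12, 26, 10).
For a Dirichlet(a₁,…,a_K) with all aᵢ > 1, the mode has j-th component (aⱼ − 1)/(Σaᵢ − K).
Here Σaᵢ = 48 and K = 3, so p_B = (26 − 1)/(48 − 3) = 25/45 ≈ 0.5556.

MAP estimate of p_B = 0.5556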